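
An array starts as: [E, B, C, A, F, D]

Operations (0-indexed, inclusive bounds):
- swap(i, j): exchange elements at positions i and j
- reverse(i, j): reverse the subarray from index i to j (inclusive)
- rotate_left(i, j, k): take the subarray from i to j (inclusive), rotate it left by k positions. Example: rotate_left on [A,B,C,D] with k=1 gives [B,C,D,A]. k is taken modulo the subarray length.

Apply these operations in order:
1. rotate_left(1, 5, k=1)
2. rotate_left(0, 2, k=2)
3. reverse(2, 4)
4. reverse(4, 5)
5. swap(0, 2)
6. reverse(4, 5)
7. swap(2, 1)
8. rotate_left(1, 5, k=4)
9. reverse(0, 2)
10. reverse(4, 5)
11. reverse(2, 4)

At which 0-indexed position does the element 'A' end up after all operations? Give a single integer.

Answer: 0

Derivation:
After 1 (rotate_left(1, 5, k=1)): [E, C, A, F, D, B]
After 2 (rotate_left(0, 2, k=2)): [A, E, C, F, D, B]
After 3 (reverse(2, 4)): [A, E, D, F, C, B]
After 4 (reverse(4, 5)): [A, E, D, F, B, C]
After 5 (swap(0, 2)): [D, E, A, F, B, C]
After 6 (reverse(4, 5)): [D, E, A, F, C, B]
After 7 (swap(2, 1)): [D, A, E, F, C, B]
After 8 (rotate_left(1, 5, k=4)): [D, B, A, E, F, C]
After 9 (reverse(0, 2)): [A, B, D, E, F, C]
After 10 (reverse(4, 5)): [A, B, D, E, C, F]
After 11 (reverse(2, 4)): [A, B, C, E, D, F]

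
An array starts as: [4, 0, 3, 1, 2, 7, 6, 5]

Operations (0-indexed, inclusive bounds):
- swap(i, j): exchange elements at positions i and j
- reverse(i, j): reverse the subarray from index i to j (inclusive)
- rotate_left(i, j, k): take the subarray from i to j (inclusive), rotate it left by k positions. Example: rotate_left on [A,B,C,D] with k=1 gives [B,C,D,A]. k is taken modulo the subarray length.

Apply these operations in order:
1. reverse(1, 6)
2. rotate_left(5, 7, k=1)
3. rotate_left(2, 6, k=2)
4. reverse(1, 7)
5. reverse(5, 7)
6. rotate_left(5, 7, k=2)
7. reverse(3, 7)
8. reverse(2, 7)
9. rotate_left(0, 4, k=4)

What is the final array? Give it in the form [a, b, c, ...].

Answer: [0, 4, 3, 7, 5, 6, 1, 2]

Derivation:
After 1 (reverse(1, 6)): [4, 6, 7, 2, 1, 3, 0, 5]
After 2 (rotate_left(5, 7, k=1)): [4, 6, 7, 2, 1, 0, 5, 3]
After 3 (rotate_left(2, 6, k=2)): [4, 6, 1, 0, 5, 7, 2, 3]
After 4 (reverse(1, 7)): [4, 3, 2, 7, 5, 0, 1, 6]
After 5 (reverse(5, 7)): [4, 3, 2, 7, 5, 6, 1, 0]
After 6 (rotate_left(5, 7, k=2)): [4, 3, 2, 7, 5, 0, 6, 1]
After 7 (reverse(3, 7)): [4, 3, 2, 1, 6, 0, 5, 7]
After 8 (reverse(2, 7)): [4, 3, 7, 5, 0, 6, 1, 2]
After 9 (rotate_left(0, 4, k=4)): [0, 4, 3, 7, 5, 6, 1, 2]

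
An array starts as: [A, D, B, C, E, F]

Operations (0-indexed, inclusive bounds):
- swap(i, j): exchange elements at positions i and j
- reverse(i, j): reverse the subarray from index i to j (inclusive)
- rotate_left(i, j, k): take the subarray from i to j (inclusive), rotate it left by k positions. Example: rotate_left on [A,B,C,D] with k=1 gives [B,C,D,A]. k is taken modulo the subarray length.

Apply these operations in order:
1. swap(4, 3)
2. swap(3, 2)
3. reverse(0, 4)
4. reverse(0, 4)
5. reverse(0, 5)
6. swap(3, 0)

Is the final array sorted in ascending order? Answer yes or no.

Answer: no

Derivation:
After 1 (swap(4, 3)): [A, D, B, E, C, F]
After 2 (swap(3, 2)): [A, D, E, B, C, F]
After 3 (reverse(0, 4)): [C, B, E, D, A, F]
After 4 (reverse(0, 4)): [A, D, E, B, C, F]
After 5 (reverse(0, 5)): [F, C, B, E, D, A]
After 6 (swap(3, 0)): [E, C, B, F, D, A]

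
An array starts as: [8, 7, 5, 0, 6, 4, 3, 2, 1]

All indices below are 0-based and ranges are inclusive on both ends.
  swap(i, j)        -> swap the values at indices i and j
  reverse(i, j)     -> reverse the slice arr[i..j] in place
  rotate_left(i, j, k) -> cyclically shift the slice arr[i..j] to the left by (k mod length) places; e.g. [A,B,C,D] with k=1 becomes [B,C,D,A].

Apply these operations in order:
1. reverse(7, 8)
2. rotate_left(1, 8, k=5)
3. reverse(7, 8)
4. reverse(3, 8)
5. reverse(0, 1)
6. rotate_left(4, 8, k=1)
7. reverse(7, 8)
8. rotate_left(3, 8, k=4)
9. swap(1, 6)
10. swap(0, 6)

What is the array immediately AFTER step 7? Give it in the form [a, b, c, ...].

Answer: [3, 8, 1, 6, 0, 5, 7, 4, 2]

Derivation:
After 1 (reverse(7, 8)): [8, 7, 5, 0, 6, 4, 3, 1, 2]
After 2 (rotate_left(1, 8, k=5)): [8, 3, 1, 2, 7, 5, 0, 6, 4]
After 3 (reverse(7, 8)): [8, 3, 1, 2, 7, 5, 0, 4, 6]
After 4 (reverse(3, 8)): [8, 3, 1, 6, 4, 0, 5, 7, 2]
After 5 (reverse(0, 1)): [3, 8, 1, 6, 4, 0, 5, 7, 2]
After 6 (rotate_left(4, 8, k=1)): [3, 8, 1, 6, 0, 5, 7, 2, 4]
After 7 (reverse(7, 8)): [3, 8, 1, 6, 0, 5, 7, 4, 2]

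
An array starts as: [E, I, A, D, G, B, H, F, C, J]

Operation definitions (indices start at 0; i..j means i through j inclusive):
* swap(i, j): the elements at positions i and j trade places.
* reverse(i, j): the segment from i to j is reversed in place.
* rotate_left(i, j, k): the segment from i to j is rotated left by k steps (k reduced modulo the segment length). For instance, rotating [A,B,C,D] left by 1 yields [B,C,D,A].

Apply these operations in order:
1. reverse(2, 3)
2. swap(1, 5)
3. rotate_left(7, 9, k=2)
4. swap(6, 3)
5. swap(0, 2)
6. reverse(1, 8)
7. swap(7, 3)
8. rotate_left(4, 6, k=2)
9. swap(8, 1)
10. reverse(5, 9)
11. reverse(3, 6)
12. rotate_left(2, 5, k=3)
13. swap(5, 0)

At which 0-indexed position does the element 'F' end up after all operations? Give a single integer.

Answer: 4

Derivation:
After 1 (reverse(2, 3)): [E, I, D, A, G, B, H, F, C, J]
After 2 (swap(1, 5)): [E, B, D, A, G, I, H, F, C, J]
After 3 (rotate_left(7, 9, k=2)): [E, B, D, A, G, I, H, J, F, C]
After 4 (swap(6, 3)): [E, B, D, H, G, I, A, J, F, C]
After 5 (swap(0, 2)): [D, B, E, H, G, I, A, J, F, C]
After 6 (reverse(1, 8)): [D, F, J, A, I, G, H, E, B, C]
After 7 (swap(7, 3)): [D, F, J, E, I, G, H, A, B, C]
After 8 (rotate_left(4, 6, k=2)): [D, F, J, E, H, I, G, A, B, C]
After 9 (swap(8, 1)): [D, B, J, E, H, I, G, A, F, C]
After 10 (reverse(5, 9)): [D, B, J, E, H, C, F, A, G, I]
After 11 (reverse(3, 6)): [D, B, J, F, C, H, E, A, G, I]
After 12 (rotate_left(2, 5, k=3)): [D, B, H, J, F, C, E, A, G, I]
After 13 (swap(5, 0)): [C, B, H, J, F, D, E, A, G, I]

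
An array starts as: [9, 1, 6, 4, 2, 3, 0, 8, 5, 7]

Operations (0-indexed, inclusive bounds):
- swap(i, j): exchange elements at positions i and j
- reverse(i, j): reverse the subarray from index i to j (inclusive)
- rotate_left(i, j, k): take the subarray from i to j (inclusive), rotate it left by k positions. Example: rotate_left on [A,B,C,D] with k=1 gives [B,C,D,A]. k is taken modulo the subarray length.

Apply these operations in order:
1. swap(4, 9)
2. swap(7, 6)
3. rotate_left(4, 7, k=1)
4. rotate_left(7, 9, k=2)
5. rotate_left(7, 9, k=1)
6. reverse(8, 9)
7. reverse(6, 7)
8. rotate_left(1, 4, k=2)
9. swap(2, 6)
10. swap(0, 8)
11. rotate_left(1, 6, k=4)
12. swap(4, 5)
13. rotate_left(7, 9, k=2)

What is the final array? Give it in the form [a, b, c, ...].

After 1 (swap(4, 9)): [9, 1, 6, 4, 7, 3, 0, 8, 5, 2]
After 2 (swap(7, 6)): [9, 1, 6, 4, 7, 3, 8, 0, 5, 2]
After 3 (rotate_left(4, 7, k=1)): [9, 1, 6, 4, 3, 8, 0, 7, 5, 2]
After 4 (rotate_left(7, 9, k=2)): [9, 1, 6, 4, 3, 8, 0, 2, 7, 5]
After 5 (rotate_left(7, 9, k=1)): [9, 1, 6, 4, 3, 8, 0, 7, 5, 2]
After 6 (reverse(8, 9)): [9, 1, 6, 4, 3, 8, 0, 7, 2, 5]
After 7 (reverse(6, 7)): [9, 1, 6, 4, 3, 8, 7, 0, 2, 5]
After 8 (rotate_left(1, 4, k=2)): [9, 4, 3, 1, 6, 8, 7, 0, 2, 5]
After 9 (swap(2, 6)): [9, 4, 7, 1, 6, 8, 3, 0, 2, 5]
After 10 (swap(0, 8)): [2, 4, 7, 1, 6, 8, 3, 0, 9, 5]
After 11 (rotate_left(1, 6, k=4)): [2, 8, 3, 4, 7, 1, 6, 0, 9, 5]
After 12 (swap(4, 5)): [2, 8, 3, 4, 1, 7, 6, 0, 9, 5]
After 13 (rotate_left(7, 9, k=2)): [2, 8, 3, 4, 1, 7, 6, 5, 0, 9]

Answer: [2, 8, 3, 4, 1, 7, 6, 5, 0, 9]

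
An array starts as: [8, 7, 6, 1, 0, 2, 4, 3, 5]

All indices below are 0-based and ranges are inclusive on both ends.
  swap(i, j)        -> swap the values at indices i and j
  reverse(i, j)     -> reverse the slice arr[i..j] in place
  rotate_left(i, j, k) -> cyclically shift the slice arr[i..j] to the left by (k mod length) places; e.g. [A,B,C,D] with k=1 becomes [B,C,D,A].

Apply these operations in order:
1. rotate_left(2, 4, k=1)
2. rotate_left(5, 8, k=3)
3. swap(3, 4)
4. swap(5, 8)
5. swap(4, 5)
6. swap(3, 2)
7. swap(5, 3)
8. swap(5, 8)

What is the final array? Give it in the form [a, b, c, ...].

Answer: [8, 7, 6, 0, 3, 5, 2, 4, 1]

Derivation:
After 1 (rotate_left(2, 4, k=1)): [8, 7, 1, 0, 6, 2, 4, 3, 5]
After 2 (rotate_left(5, 8, k=3)): [8, 7, 1, 0, 6, 5, 2, 4, 3]
After 3 (swap(3, 4)): [8, 7, 1, 6, 0, 5, 2, 4, 3]
After 4 (swap(5, 8)): [8, 7, 1, 6, 0, 3, 2, 4, 5]
After 5 (swap(4, 5)): [8, 7, 1, 6, 3, 0, 2, 4, 5]
After 6 (swap(3, 2)): [8, 7, 6, 1, 3, 0, 2, 4, 5]
After 7 (swap(5, 3)): [8, 7, 6, 0, 3, 1, 2, 4, 5]
After 8 (swap(5, 8)): [8, 7, 6, 0, 3, 5, 2, 4, 1]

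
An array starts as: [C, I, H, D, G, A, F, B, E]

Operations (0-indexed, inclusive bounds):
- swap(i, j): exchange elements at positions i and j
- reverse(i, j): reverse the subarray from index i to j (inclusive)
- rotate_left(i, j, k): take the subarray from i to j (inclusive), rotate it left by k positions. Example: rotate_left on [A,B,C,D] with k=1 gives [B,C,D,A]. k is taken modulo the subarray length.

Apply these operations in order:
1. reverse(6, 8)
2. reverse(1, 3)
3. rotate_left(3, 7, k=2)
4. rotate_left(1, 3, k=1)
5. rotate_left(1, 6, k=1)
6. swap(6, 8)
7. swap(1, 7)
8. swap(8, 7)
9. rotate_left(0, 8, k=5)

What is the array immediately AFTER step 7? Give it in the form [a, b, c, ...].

After 1 (reverse(6, 8)): [C, I, H, D, G, A, E, B, F]
After 2 (reverse(1, 3)): [C, D, H, I, G, A, E, B, F]
After 3 (rotate_left(3, 7, k=2)): [C, D, H, A, E, B, I, G, F]
After 4 (rotate_left(1, 3, k=1)): [C, H, A, D, E, B, I, G, F]
After 5 (rotate_left(1, 6, k=1)): [C, A, D, E, B, I, H, G, F]
After 6 (swap(6, 8)): [C, A, D, E, B, I, F, G, H]
After 7 (swap(1, 7)): [C, G, D, E, B, I, F, A, H]

Answer: [C, G, D, E, B, I, F, A, H]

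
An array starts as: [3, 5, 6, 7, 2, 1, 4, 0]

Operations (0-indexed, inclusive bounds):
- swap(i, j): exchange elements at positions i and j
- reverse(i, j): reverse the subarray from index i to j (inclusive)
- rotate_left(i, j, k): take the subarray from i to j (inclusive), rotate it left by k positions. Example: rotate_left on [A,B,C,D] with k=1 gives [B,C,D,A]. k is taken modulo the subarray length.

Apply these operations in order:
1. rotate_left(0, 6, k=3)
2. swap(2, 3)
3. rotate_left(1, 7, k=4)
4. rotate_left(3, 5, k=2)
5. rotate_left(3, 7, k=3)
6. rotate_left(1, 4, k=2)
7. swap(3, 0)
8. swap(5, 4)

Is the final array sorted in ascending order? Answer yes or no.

After 1 (rotate_left(0, 6, k=3)): [7, 2, 1, 4, 3, 5, 6, 0]
After 2 (swap(2, 3)): [7, 2, 4, 1, 3, 5, 6, 0]
After 3 (rotate_left(1, 7, k=4)): [7, 5, 6, 0, 2, 4, 1, 3]
After 4 (rotate_left(3, 5, k=2)): [7, 5, 6, 4, 0, 2, 1, 3]
After 5 (rotate_left(3, 7, k=3)): [7, 5, 6, 1, 3, 4, 0, 2]
After 6 (rotate_left(1, 4, k=2)): [7, 1, 3, 5, 6, 4, 0, 2]
After 7 (swap(3, 0)): [5, 1, 3, 7, 6, 4, 0, 2]
After 8 (swap(5, 4)): [5, 1, 3, 7, 4, 6, 0, 2]

Answer: no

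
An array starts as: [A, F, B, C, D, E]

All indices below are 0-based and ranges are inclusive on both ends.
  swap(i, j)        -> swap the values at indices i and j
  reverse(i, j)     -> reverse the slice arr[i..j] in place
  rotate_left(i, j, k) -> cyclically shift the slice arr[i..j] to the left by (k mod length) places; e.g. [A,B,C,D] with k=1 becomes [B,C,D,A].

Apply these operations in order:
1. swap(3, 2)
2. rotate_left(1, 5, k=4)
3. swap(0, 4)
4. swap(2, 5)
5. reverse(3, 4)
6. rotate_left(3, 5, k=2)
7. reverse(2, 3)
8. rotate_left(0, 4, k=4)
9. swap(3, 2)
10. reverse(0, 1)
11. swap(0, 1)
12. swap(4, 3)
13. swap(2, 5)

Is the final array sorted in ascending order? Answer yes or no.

After 1 (swap(3, 2)): [A, F, C, B, D, E]
After 2 (rotate_left(1, 5, k=4)): [A, E, F, C, B, D]
After 3 (swap(0, 4)): [B, E, F, C, A, D]
After 4 (swap(2, 5)): [B, E, D, C, A, F]
After 5 (reverse(3, 4)): [B, E, D, A, C, F]
After 6 (rotate_left(3, 5, k=2)): [B, E, D, F, A, C]
After 7 (reverse(2, 3)): [B, E, F, D, A, C]
After 8 (rotate_left(0, 4, k=4)): [A, B, E, F, D, C]
After 9 (swap(3, 2)): [A, B, F, E, D, C]
After 10 (reverse(0, 1)): [B, A, F, E, D, C]
After 11 (swap(0, 1)): [A, B, F, E, D, C]
After 12 (swap(4, 3)): [A, B, F, D, E, C]
After 13 (swap(2, 5)): [A, B, C, D, E, F]

Answer: yes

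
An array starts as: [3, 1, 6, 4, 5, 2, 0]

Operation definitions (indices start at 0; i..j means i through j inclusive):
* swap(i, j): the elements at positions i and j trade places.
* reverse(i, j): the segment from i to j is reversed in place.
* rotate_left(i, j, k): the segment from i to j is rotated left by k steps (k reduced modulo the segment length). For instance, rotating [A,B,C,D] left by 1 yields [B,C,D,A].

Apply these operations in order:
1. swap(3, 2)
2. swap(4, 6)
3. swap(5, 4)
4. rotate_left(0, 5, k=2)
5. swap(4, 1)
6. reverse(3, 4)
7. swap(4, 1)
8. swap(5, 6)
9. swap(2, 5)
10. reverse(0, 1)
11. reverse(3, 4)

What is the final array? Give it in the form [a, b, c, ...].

Answer: [0, 4, 5, 3, 6, 2, 1]

Derivation:
After 1 (swap(3, 2)): [3, 1, 4, 6, 5, 2, 0]
After 2 (swap(4, 6)): [3, 1, 4, 6, 0, 2, 5]
After 3 (swap(5, 4)): [3, 1, 4, 6, 2, 0, 5]
After 4 (rotate_left(0, 5, k=2)): [4, 6, 2, 0, 3, 1, 5]
After 5 (swap(4, 1)): [4, 3, 2, 0, 6, 1, 5]
After 6 (reverse(3, 4)): [4, 3, 2, 6, 0, 1, 5]
After 7 (swap(4, 1)): [4, 0, 2, 6, 3, 1, 5]
After 8 (swap(5, 6)): [4, 0, 2, 6, 3, 5, 1]
After 9 (swap(2, 5)): [4, 0, 5, 6, 3, 2, 1]
After 10 (reverse(0, 1)): [0, 4, 5, 6, 3, 2, 1]
After 11 (reverse(3, 4)): [0, 4, 5, 3, 6, 2, 1]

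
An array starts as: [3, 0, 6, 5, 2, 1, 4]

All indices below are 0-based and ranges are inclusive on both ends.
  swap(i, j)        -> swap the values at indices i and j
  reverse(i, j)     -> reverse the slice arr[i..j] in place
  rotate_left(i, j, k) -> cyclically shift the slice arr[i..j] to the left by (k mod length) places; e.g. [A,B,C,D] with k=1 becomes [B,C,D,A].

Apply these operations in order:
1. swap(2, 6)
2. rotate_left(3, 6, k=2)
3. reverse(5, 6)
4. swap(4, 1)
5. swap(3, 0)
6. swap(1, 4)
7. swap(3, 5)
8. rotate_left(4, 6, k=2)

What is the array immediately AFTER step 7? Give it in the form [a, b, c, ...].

Answer: [1, 0, 4, 2, 6, 3, 5]

Derivation:
After 1 (swap(2, 6)): [3, 0, 4, 5, 2, 1, 6]
After 2 (rotate_left(3, 6, k=2)): [3, 0, 4, 1, 6, 5, 2]
After 3 (reverse(5, 6)): [3, 0, 4, 1, 6, 2, 5]
After 4 (swap(4, 1)): [3, 6, 4, 1, 0, 2, 5]
After 5 (swap(3, 0)): [1, 6, 4, 3, 0, 2, 5]
After 6 (swap(1, 4)): [1, 0, 4, 3, 6, 2, 5]
After 7 (swap(3, 5)): [1, 0, 4, 2, 6, 3, 5]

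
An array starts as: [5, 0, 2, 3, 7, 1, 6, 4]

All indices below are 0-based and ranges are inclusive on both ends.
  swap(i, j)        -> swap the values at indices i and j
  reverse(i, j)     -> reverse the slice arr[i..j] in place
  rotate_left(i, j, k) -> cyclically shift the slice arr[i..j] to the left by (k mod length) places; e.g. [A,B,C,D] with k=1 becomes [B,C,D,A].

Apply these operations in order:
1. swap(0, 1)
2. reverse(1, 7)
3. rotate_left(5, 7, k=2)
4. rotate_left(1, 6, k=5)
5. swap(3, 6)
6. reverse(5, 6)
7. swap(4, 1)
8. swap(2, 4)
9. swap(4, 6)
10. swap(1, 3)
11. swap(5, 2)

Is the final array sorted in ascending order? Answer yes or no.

Answer: no

Derivation:
After 1 (swap(0, 1)): [0, 5, 2, 3, 7, 1, 6, 4]
After 2 (reverse(1, 7)): [0, 4, 6, 1, 7, 3, 2, 5]
After 3 (rotate_left(5, 7, k=2)): [0, 4, 6, 1, 7, 5, 3, 2]
After 4 (rotate_left(1, 6, k=5)): [0, 3, 4, 6, 1, 7, 5, 2]
After 5 (swap(3, 6)): [0, 3, 4, 5, 1, 7, 6, 2]
After 6 (reverse(5, 6)): [0, 3, 4, 5, 1, 6, 7, 2]
After 7 (swap(4, 1)): [0, 1, 4, 5, 3, 6, 7, 2]
After 8 (swap(2, 4)): [0, 1, 3, 5, 4, 6, 7, 2]
After 9 (swap(4, 6)): [0, 1, 3, 5, 7, 6, 4, 2]
After 10 (swap(1, 3)): [0, 5, 3, 1, 7, 6, 4, 2]
After 11 (swap(5, 2)): [0, 5, 6, 1, 7, 3, 4, 2]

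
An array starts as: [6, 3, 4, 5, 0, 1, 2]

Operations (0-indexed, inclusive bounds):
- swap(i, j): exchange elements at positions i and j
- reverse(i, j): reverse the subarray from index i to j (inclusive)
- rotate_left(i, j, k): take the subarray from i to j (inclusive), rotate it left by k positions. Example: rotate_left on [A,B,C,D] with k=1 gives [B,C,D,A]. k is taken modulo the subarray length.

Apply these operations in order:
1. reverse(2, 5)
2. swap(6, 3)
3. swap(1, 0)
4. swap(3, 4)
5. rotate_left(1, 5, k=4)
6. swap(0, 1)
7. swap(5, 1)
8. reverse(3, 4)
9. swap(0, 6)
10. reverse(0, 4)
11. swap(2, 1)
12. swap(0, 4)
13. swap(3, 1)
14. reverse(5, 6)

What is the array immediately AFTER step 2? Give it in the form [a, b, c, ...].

After 1 (reverse(2, 5)): [6, 3, 1, 0, 5, 4, 2]
After 2 (swap(6, 3)): [6, 3, 1, 2, 5, 4, 0]

Answer: [6, 3, 1, 2, 5, 4, 0]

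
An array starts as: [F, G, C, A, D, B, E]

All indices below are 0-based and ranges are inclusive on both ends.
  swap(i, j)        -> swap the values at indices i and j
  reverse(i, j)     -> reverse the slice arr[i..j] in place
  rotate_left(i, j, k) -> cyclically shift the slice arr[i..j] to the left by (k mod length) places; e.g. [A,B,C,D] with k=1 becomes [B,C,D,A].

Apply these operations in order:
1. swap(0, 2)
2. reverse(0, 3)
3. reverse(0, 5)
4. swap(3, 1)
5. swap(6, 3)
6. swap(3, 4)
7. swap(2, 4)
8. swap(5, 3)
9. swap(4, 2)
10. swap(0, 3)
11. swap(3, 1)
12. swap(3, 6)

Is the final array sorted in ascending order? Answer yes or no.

Answer: yes

Derivation:
After 1 (swap(0, 2)): [C, G, F, A, D, B, E]
After 2 (reverse(0, 3)): [A, F, G, C, D, B, E]
After 3 (reverse(0, 5)): [B, D, C, G, F, A, E]
After 4 (swap(3, 1)): [B, G, C, D, F, A, E]
After 5 (swap(6, 3)): [B, G, C, E, F, A, D]
After 6 (swap(3, 4)): [B, G, C, F, E, A, D]
After 7 (swap(2, 4)): [B, G, E, F, C, A, D]
After 8 (swap(5, 3)): [B, G, E, A, C, F, D]
After 9 (swap(4, 2)): [B, G, C, A, E, F, D]
After 10 (swap(0, 3)): [A, G, C, B, E, F, D]
After 11 (swap(3, 1)): [A, B, C, G, E, F, D]
After 12 (swap(3, 6)): [A, B, C, D, E, F, G]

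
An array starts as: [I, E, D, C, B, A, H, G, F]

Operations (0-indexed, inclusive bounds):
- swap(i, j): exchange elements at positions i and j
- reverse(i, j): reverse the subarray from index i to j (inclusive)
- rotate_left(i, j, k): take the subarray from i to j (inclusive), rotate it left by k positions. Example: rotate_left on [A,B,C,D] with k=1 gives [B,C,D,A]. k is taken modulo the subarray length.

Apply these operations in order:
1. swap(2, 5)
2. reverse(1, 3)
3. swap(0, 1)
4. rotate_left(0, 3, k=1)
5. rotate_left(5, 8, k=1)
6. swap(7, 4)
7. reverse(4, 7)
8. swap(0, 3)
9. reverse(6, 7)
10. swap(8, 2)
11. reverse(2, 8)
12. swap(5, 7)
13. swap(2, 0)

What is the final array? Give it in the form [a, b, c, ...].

After 1 (swap(2, 5)): [I, E, A, C, B, D, H, G, F]
After 2 (reverse(1, 3)): [I, C, A, E, B, D, H, G, F]
After 3 (swap(0, 1)): [C, I, A, E, B, D, H, G, F]
After 4 (rotate_left(0, 3, k=1)): [I, A, E, C, B, D, H, G, F]
After 5 (rotate_left(5, 8, k=1)): [I, A, E, C, B, H, G, F, D]
After 6 (swap(7, 4)): [I, A, E, C, F, H, G, B, D]
After 7 (reverse(4, 7)): [I, A, E, C, B, G, H, F, D]
After 8 (swap(0, 3)): [C, A, E, I, B, G, H, F, D]
After 9 (reverse(6, 7)): [C, A, E, I, B, G, F, H, D]
After 10 (swap(8, 2)): [C, A, D, I, B, G, F, H, E]
After 11 (reverse(2, 8)): [C, A, E, H, F, G, B, I, D]
After 12 (swap(5, 7)): [C, A, E, H, F, I, B, G, D]
After 13 (swap(2, 0)): [E, A, C, H, F, I, B, G, D]

Answer: [E, A, C, H, F, I, B, G, D]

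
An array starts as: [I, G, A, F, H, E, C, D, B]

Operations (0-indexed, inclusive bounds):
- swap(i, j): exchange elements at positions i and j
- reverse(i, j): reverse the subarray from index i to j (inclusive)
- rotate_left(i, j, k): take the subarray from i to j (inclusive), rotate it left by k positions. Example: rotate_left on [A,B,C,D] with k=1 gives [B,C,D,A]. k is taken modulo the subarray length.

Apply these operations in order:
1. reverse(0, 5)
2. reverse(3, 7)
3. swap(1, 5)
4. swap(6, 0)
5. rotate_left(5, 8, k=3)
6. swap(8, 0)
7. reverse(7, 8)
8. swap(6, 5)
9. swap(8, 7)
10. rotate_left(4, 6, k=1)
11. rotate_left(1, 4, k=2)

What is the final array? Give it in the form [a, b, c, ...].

After 1 (reverse(0, 5)): [E, H, F, A, G, I, C, D, B]
After 2 (reverse(3, 7)): [E, H, F, D, C, I, G, A, B]
After 3 (swap(1, 5)): [E, I, F, D, C, H, G, A, B]
After 4 (swap(6, 0)): [G, I, F, D, C, H, E, A, B]
After 5 (rotate_left(5, 8, k=3)): [G, I, F, D, C, B, H, E, A]
After 6 (swap(8, 0)): [A, I, F, D, C, B, H, E, G]
After 7 (reverse(7, 8)): [A, I, F, D, C, B, H, G, E]
After 8 (swap(6, 5)): [A, I, F, D, C, H, B, G, E]
After 9 (swap(8, 7)): [A, I, F, D, C, H, B, E, G]
After 10 (rotate_left(4, 6, k=1)): [A, I, F, D, H, B, C, E, G]
After 11 (rotate_left(1, 4, k=2)): [A, D, H, I, F, B, C, E, G]

Answer: [A, D, H, I, F, B, C, E, G]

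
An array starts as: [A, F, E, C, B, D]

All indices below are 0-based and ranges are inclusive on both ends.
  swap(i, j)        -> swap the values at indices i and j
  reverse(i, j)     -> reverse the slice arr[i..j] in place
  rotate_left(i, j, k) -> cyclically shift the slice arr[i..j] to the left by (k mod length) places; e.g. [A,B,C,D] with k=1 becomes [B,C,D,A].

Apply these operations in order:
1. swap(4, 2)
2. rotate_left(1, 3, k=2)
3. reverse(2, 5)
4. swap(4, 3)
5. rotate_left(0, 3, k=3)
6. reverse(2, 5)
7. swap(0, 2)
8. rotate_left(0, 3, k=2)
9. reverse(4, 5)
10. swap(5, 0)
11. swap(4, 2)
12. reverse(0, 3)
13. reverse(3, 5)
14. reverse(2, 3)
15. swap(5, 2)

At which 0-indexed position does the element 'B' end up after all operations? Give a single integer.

Answer: 5

Derivation:
After 1 (swap(4, 2)): [A, F, B, C, E, D]
After 2 (rotate_left(1, 3, k=2)): [A, C, F, B, E, D]
After 3 (reverse(2, 5)): [A, C, D, E, B, F]
After 4 (swap(4, 3)): [A, C, D, B, E, F]
After 5 (rotate_left(0, 3, k=3)): [B, A, C, D, E, F]
After 6 (reverse(2, 5)): [B, A, F, E, D, C]
After 7 (swap(0, 2)): [F, A, B, E, D, C]
After 8 (rotate_left(0, 3, k=2)): [B, E, F, A, D, C]
After 9 (reverse(4, 5)): [B, E, F, A, C, D]
After 10 (swap(5, 0)): [D, E, F, A, C, B]
After 11 (swap(4, 2)): [D, E, C, A, F, B]
After 12 (reverse(0, 3)): [A, C, E, D, F, B]
After 13 (reverse(3, 5)): [A, C, E, B, F, D]
After 14 (reverse(2, 3)): [A, C, B, E, F, D]
After 15 (swap(5, 2)): [A, C, D, E, F, B]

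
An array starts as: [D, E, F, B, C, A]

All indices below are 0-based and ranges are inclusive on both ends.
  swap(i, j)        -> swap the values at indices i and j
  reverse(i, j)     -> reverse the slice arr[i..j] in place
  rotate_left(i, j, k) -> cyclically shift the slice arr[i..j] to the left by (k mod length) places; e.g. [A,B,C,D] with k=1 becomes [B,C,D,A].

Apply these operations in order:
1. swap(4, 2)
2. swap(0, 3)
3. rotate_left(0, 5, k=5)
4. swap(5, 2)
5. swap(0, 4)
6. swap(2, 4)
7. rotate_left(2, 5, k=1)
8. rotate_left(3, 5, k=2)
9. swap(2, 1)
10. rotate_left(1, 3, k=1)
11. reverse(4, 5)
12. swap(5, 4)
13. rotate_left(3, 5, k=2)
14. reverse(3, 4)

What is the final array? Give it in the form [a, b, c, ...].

After 1 (swap(4, 2)): [D, E, C, B, F, A]
After 2 (swap(0, 3)): [B, E, C, D, F, A]
After 3 (rotate_left(0, 5, k=5)): [A, B, E, C, D, F]
After 4 (swap(5, 2)): [A, B, F, C, D, E]
After 5 (swap(0, 4)): [D, B, F, C, A, E]
After 6 (swap(2, 4)): [D, B, A, C, F, E]
After 7 (rotate_left(2, 5, k=1)): [D, B, C, F, E, A]
After 8 (rotate_left(3, 5, k=2)): [D, B, C, A, F, E]
After 9 (swap(2, 1)): [D, C, B, A, F, E]
After 10 (rotate_left(1, 3, k=1)): [D, B, A, C, F, E]
After 11 (reverse(4, 5)): [D, B, A, C, E, F]
After 12 (swap(5, 4)): [D, B, A, C, F, E]
After 13 (rotate_left(3, 5, k=2)): [D, B, A, E, C, F]
After 14 (reverse(3, 4)): [D, B, A, C, E, F]

Answer: [D, B, A, C, E, F]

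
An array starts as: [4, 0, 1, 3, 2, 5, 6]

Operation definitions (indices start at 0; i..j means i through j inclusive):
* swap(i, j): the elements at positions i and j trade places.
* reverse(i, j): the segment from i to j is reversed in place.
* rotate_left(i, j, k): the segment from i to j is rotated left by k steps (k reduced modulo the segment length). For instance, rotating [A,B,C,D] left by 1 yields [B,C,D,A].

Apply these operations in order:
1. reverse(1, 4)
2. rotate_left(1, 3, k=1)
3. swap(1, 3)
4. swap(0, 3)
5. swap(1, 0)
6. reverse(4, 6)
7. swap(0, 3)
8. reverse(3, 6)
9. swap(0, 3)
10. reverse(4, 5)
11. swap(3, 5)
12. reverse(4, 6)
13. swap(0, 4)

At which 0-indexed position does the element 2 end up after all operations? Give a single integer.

After 1 (reverse(1, 4)): [4, 2, 3, 1, 0, 5, 6]
After 2 (rotate_left(1, 3, k=1)): [4, 3, 1, 2, 0, 5, 6]
After 3 (swap(1, 3)): [4, 2, 1, 3, 0, 5, 6]
After 4 (swap(0, 3)): [3, 2, 1, 4, 0, 5, 6]
After 5 (swap(1, 0)): [2, 3, 1, 4, 0, 5, 6]
After 6 (reverse(4, 6)): [2, 3, 1, 4, 6, 5, 0]
After 7 (swap(0, 3)): [4, 3, 1, 2, 6, 5, 0]
After 8 (reverse(3, 6)): [4, 3, 1, 0, 5, 6, 2]
After 9 (swap(0, 3)): [0, 3, 1, 4, 5, 6, 2]
After 10 (reverse(4, 5)): [0, 3, 1, 4, 6, 5, 2]
After 11 (swap(3, 5)): [0, 3, 1, 5, 6, 4, 2]
After 12 (reverse(4, 6)): [0, 3, 1, 5, 2, 4, 6]
After 13 (swap(0, 4)): [2, 3, 1, 5, 0, 4, 6]

Answer: 0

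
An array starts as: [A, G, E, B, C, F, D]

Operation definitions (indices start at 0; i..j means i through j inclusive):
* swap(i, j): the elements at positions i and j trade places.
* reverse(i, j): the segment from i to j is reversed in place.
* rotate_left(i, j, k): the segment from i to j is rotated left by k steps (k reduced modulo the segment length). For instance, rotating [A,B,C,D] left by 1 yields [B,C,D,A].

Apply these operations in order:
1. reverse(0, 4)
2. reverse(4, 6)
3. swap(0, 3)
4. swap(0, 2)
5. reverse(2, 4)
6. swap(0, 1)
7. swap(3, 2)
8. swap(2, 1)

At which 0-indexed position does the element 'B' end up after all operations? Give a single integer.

Answer: 0

Derivation:
After 1 (reverse(0, 4)): [C, B, E, G, A, F, D]
After 2 (reverse(4, 6)): [C, B, E, G, D, F, A]
After 3 (swap(0, 3)): [G, B, E, C, D, F, A]
After 4 (swap(0, 2)): [E, B, G, C, D, F, A]
After 5 (reverse(2, 4)): [E, B, D, C, G, F, A]
After 6 (swap(0, 1)): [B, E, D, C, G, F, A]
After 7 (swap(3, 2)): [B, E, C, D, G, F, A]
After 8 (swap(2, 1)): [B, C, E, D, G, F, A]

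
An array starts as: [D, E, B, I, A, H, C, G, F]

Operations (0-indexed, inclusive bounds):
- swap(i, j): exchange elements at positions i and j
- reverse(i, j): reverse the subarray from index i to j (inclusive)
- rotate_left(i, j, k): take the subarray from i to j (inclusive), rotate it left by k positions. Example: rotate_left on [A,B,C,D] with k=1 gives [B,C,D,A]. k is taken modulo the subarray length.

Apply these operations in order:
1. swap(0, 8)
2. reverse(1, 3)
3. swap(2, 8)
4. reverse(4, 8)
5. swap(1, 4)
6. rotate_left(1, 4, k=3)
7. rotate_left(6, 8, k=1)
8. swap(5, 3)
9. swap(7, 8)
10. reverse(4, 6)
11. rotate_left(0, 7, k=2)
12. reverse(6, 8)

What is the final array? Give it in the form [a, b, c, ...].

After 1 (swap(0, 8)): [F, E, B, I, A, H, C, G, D]
After 2 (reverse(1, 3)): [F, I, B, E, A, H, C, G, D]
After 3 (swap(2, 8)): [F, I, D, E, A, H, C, G, B]
After 4 (reverse(4, 8)): [F, I, D, E, B, G, C, H, A]
After 5 (swap(1, 4)): [F, B, D, E, I, G, C, H, A]
After 6 (rotate_left(1, 4, k=3)): [F, I, B, D, E, G, C, H, A]
After 7 (rotate_left(6, 8, k=1)): [F, I, B, D, E, G, H, A, C]
After 8 (swap(5, 3)): [F, I, B, G, E, D, H, A, C]
After 9 (swap(7, 8)): [F, I, B, G, E, D, H, C, A]
After 10 (reverse(4, 6)): [F, I, B, G, H, D, E, C, A]
After 11 (rotate_left(0, 7, k=2)): [B, G, H, D, E, C, F, I, A]
After 12 (reverse(6, 8)): [B, G, H, D, E, C, A, I, F]

Answer: [B, G, H, D, E, C, A, I, F]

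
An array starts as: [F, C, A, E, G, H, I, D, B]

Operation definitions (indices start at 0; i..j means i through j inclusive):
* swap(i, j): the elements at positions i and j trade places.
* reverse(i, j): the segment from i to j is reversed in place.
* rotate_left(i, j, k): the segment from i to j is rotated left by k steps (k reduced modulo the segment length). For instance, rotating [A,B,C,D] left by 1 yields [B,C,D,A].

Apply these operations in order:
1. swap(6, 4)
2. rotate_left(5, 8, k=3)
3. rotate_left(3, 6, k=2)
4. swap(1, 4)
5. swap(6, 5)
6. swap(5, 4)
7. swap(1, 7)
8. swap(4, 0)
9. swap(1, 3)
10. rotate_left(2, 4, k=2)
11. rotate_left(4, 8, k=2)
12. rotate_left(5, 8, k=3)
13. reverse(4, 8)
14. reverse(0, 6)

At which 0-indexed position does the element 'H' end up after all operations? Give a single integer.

Answer: 0

Derivation:
After 1 (swap(6, 4)): [F, C, A, E, I, H, G, D, B]
After 2 (rotate_left(5, 8, k=3)): [F, C, A, E, I, B, H, G, D]
After 3 (rotate_left(3, 6, k=2)): [F, C, A, B, H, E, I, G, D]
After 4 (swap(1, 4)): [F, H, A, B, C, E, I, G, D]
After 5 (swap(6, 5)): [F, H, A, B, C, I, E, G, D]
After 6 (swap(5, 4)): [F, H, A, B, I, C, E, G, D]
After 7 (swap(1, 7)): [F, G, A, B, I, C, E, H, D]
After 8 (swap(4, 0)): [I, G, A, B, F, C, E, H, D]
After 9 (swap(1, 3)): [I, B, A, G, F, C, E, H, D]
After 10 (rotate_left(2, 4, k=2)): [I, B, F, A, G, C, E, H, D]
After 11 (rotate_left(4, 8, k=2)): [I, B, F, A, E, H, D, G, C]
After 12 (rotate_left(5, 8, k=3)): [I, B, F, A, E, C, H, D, G]
After 13 (reverse(4, 8)): [I, B, F, A, G, D, H, C, E]
After 14 (reverse(0, 6)): [H, D, G, A, F, B, I, C, E]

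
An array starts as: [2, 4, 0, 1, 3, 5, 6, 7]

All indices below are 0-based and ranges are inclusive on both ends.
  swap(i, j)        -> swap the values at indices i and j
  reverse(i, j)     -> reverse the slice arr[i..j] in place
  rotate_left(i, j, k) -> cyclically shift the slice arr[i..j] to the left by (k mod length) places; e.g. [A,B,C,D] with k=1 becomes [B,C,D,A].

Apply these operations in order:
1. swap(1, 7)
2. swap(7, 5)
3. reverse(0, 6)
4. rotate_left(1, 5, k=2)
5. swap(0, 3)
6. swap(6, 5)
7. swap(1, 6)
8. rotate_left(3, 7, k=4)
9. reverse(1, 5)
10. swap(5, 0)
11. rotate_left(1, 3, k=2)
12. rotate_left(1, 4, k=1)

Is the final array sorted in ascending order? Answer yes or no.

After 1 (swap(1, 7)): [2, 7, 0, 1, 3, 5, 6, 4]
After 2 (swap(7, 5)): [2, 7, 0, 1, 3, 4, 6, 5]
After 3 (reverse(0, 6)): [6, 4, 3, 1, 0, 7, 2, 5]
After 4 (rotate_left(1, 5, k=2)): [6, 1, 0, 7, 4, 3, 2, 5]
After 5 (swap(0, 3)): [7, 1, 0, 6, 4, 3, 2, 5]
After 6 (swap(6, 5)): [7, 1, 0, 6, 4, 2, 3, 5]
After 7 (swap(1, 6)): [7, 3, 0, 6, 4, 2, 1, 5]
After 8 (rotate_left(3, 7, k=4)): [7, 3, 0, 5, 6, 4, 2, 1]
After 9 (reverse(1, 5)): [7, 4, 6, 5, 0, 3, 2, 1]
After 10 (swap(5, 0)): [3, 4, 6, 5, 0, 7, 2, 1]
After 11 (rotate_left(1, 3, k=2)): [3, 5, 4, 6, 0, 7, 2, 1]
After 12 (rotate_left(1, 4, k=1)): [3, 4, 6, 0, 5, 7, 2, 1]

Answer: no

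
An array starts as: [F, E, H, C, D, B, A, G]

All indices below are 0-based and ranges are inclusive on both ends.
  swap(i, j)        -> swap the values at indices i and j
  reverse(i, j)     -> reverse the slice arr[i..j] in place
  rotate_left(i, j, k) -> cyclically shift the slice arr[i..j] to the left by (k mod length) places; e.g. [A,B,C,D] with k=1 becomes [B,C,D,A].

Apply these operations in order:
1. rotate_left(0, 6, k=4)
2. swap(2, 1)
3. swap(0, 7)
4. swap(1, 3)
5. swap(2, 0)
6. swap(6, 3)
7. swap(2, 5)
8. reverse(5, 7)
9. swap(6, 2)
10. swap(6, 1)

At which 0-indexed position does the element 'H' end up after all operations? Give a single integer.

Answer: 1

Derivation:
After 1 (rotate_left(0, 6, k=4)): [D, B, A, F, E, H, C, G]
After 2 (swap(2, 1)): [D, A, B, F, E, H, C, G]
After 3 (swap(0, 7)): [G, A, B, F, E, H, C, D]
After 4 (swap(1, 3)): [G, F, B, A, E, H, C, D]
After 5 (swap(2, 0)): [B, F, G, A, E, H, C, D]
After 6 (swap(6, 3)): [B, F, G, C, E, H, A, D]
After 7 (swap(2, 5)): [B, F, H, C, E, G, A, D]
After 8 (reverse(5, 7)): [B, F, H, C, E, D, A, G]
After 9 (swap(6, 2)): [B, F, A, C, E, D, H, G]
After 10 (swap(6, 1)): [B, H, A, C, E, D, F, G]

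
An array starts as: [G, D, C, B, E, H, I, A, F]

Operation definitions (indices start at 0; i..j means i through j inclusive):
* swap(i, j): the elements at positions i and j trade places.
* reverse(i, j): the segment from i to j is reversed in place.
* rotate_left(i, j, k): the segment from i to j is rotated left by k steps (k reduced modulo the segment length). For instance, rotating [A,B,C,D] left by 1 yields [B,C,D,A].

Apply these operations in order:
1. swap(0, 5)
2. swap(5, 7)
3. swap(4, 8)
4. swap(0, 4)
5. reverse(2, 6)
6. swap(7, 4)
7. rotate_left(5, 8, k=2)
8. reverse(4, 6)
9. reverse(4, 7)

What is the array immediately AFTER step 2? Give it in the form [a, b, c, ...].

Answer: [H, D, C, B, E, A, I, G, F]

Derivation:
After 1 (swap(0, 5)): [H, D, C, B, E, G, I, A, F]
After 2 (swap(5, 7)): [H, D, C, B, E, A, I, G, F]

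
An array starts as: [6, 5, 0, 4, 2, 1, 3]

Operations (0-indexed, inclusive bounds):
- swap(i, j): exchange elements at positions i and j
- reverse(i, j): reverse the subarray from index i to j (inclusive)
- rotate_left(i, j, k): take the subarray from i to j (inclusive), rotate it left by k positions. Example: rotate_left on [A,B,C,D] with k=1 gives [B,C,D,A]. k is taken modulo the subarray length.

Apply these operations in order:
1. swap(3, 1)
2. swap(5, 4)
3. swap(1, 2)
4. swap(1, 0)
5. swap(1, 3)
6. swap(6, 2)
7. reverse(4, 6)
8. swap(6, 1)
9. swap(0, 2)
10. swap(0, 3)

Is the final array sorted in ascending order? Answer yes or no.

Answer: no

Derivation:
After 1 (swap(3, 1)): [6, 4, 0, 5, 2, 1, 3]
After 2 (swap(5, 4)): [6, 4, 0, 5, 1, 2, 3]
After 3 (swap(1, 2)): [6, 0, 4, 5, 1, 2, 3]
After 4 (swap(1, 0)): [0, 6, 4, 5, 1, 2, 3]
After 5 (swap(1, 3)): [0, 5, 4, 6, 1, 2, 3]
After 6 (swap(6, 2)): [0, 5, 3, 6, 1, 2, 4]
After 7 (reverse(4, 6)): [0, 5, 3, 6, 4, 2, 1]
After 8 (swap(6, 1)): [0, 1, 3, 6, 4, 2, 5]
After 9 (swap(0, 2)): [3, 1, 0, 6, 4, 2, 5]
After 10 (swap(0, 3)): [6, 1, 0, 3, 4, 2, 5]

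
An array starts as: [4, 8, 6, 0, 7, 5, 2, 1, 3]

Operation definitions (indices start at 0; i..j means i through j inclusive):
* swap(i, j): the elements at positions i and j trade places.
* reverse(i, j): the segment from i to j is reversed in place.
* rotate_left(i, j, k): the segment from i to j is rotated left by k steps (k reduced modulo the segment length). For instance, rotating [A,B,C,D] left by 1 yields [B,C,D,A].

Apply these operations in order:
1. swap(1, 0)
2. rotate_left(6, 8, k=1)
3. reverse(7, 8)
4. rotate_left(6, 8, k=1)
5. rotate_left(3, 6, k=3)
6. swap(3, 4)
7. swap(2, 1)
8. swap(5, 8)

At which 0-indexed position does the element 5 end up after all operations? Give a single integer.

Answer: 6

Derivation:
After 1 (swap(1, 0)): [8, 4, 6, 0, 7, 5, 2, 1, 3]
After 2 (rotate_left(6, 8, k=1)): [8, 4, 6, 0, 7, 5, 1, 3, 2]
After 3 (reverse(7, 8)): [8, 4, 6, 0, 7, 5, 1, 2, 3]
After 4 (rotate_left(6, 8, k=1)): [8, 4, 6, 0, 7, 5, 2, 3, 1]
After 5 (rotate_left(3, 6, k=3)): [8, 4, 6, 2, 0, 7, 5, 3, 1]
After 6 (swap(3, 4)): [8, 4, 6, 0, 2, 7, 5, 3, 1]
After 7 (swap(2, 1)): [8, 6, 4, 0, 2, 7, 5, 3, 1]
After 8 (swap(5, 8)): [8, 6, 4, 0, 2, 1, 5, 3, 7]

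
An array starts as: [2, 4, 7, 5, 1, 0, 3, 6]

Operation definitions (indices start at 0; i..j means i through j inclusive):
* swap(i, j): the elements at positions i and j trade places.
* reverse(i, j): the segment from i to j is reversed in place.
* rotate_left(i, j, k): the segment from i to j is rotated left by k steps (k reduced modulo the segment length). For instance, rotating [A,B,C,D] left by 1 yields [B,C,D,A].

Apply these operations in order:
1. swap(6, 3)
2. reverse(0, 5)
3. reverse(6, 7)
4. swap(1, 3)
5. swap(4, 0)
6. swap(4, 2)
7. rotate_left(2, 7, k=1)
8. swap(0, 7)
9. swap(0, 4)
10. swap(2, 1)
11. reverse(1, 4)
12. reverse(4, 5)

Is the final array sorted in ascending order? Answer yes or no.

Answer: no

Derivation:
After 1 (swap(6, 3)): [2, 4, 7, 3, 1, 0, 5, 6]
After 2 (reverse(0, 5)): [0, 1, 3, 7, 4, 2, 5, 6]
After 3 (reverse(6, 7)): [0, 1, 3, 7, 4, 2, 6, 5]
After 4 (swap(1, 3)): [0, 7, 3, 1, 4, 2, 6, 5]
After 5 (swap(4, 0)): [4, 7, 3, 1, 0, 2, 6, 5]
After 6 (swap(4, 2)): [4, 7, 0, 1, 3, 2, 6, 5]
After 7 (rotate_left(2, 7, k=1)): [4, 7, 1, 3, 2, 6, 5, 0]
After 8 (swap(0, 7)): [0, 7, 1, 3, 2, 6, 5, 4]
After 9 (swap(0, 4)): [2, 7, 1, 3, 0, 6, 5, 4]
After 10 (swap(2, 1)): [2, 1, 7, 3, 0, 6, 5, 4]
After 11 (reverse(1, 4)): [2, 0, 3, 7, 1, 6, 5, 4]
After 12 (reverse(4, 5)): [2, 0, 3, 7, 6, 1, 5, 4]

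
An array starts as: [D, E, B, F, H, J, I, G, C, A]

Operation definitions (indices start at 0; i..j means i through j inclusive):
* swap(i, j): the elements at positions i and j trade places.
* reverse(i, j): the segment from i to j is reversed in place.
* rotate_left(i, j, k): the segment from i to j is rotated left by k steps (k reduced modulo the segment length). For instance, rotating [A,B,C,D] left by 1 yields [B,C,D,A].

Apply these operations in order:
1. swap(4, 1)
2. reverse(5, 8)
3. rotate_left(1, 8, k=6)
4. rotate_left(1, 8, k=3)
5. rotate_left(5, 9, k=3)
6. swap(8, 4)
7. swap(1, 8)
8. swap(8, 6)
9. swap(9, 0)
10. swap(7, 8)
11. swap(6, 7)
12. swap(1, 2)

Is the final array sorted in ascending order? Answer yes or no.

After 1 (swap(4, 1)): [D, H, B, F, E, J, I, G, C, A]
After 2 (reverse(5, 8)): [D, H, B, F, E, C, G, I, J, A]
After 3 (rotate_left(1, 8, k=6)): [D, I, J, H, B, F, E, C, G, A]
After 4 (rotate_left(1, 8, k=3)): [D, B, F, E, C, G, I, J, H, A]
After 5 (rotate_left(5, 9, k=3)): [D, B, F, E, C, H, A, G, I, J]
After 6 (swap(8, 4)): [D, B, F, E, I, H, A, G, C, J]
After 7 (swap(1, 8)): [D, C, F, E, I, H, A, G, B, J]
After 8 (swap(8, 6)): [D, C, F, E, I, H, B, G, A, J]
After 9 (swap(9, 0)): [J, C, F, E, I, H, B, G, A, D]
After 10 (swap(7, 8)): [J, C, F, E, I, H, B, A, G, D]
After 11 (swap(6, 7)): [J, C, F, E, I, H, A, B, G, D]
After 12 (swap(1, 2)): [J, F, C, E, I, H, A, B, G, D]

Answer: no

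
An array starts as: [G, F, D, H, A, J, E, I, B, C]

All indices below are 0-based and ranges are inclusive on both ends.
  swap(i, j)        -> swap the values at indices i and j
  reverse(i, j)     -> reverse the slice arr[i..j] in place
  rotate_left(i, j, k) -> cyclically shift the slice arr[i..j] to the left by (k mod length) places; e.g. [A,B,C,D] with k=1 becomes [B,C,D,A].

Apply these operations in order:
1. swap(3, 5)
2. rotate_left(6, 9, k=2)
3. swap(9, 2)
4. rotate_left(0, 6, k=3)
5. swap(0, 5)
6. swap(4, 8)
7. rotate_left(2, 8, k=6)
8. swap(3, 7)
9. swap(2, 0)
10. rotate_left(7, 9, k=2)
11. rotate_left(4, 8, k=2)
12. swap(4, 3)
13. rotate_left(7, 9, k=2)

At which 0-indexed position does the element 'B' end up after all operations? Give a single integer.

Answer: 8

Derivation:
After 1 (swap(3, 5)): [G, F, D, J, A, H, E, I, B, C]
After 2 (rotate_left(6, 9, k=2)): [G, F, D, J, A, H, B, C, E, I]
After 3 (swap(9, 2)): [G, F, I, J, A, H, B, C, E, D]
After 4 (rotate_left(0, 6, k=3)): [J, A, H, B, G, F, I, C, E, D]
After 5 (swap(0, 5)): [F, A, H, B, G, J, I, C, E, D]
After 6 (swap(4, 8)): [F, A, H, B, E, J, I, C, G, D]
After 7 (rotate_left(2, 8, k=6)): [F, A, G, H, B, E, J, I, C, D]
After 8 (swap(3, 7)): [F, A, G, I, B, E, J, H, C, D]
After 9 (swap(2, 0)): [G, A, F, I, B, E, J, H, C, D]
After 10 (rotate_left(7, 9, k=2)): [G, A, F, I, B, E, J, D, H, C]
After 11 (rotate_left(4, 8, k=2)): [G, A, F, I, J, D, H, B, E, C]
After 12 (swap(4, 3)): [G, A, F, J, I, D, H, B, E, C]
After 13 (rotate_left(7, 9, k=2)): [G, A, F, J, I, D, H, C, B, E]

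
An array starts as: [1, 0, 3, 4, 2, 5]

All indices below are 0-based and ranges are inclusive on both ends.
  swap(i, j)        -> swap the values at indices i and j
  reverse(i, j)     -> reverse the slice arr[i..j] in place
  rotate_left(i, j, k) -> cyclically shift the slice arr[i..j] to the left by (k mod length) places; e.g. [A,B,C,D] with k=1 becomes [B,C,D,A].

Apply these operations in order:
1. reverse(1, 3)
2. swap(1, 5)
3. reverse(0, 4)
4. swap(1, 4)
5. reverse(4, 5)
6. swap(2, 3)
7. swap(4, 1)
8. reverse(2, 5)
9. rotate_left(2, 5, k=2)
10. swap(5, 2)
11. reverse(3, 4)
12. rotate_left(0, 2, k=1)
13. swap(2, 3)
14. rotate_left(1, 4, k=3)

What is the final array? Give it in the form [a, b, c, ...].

Answer: [4, 5, 1, 0, 2, 3]

Derivation:
After 1 (reverse(1, 3)): [1, 4, 3, 0, 2, 5]
After 2 (swap(1, 5)): [1, 5, 3, 0, 2, 4]
After 3 (reverse(0, 4)): [2, 0, 3, 5, 1, 4]
After 4 (swap(1, 4)): [2, 1, 3, 5, 0, 4]
After 5 (reverse(4, 5)): [2, 1, 3, 5, 4, 0]
After 6 (swap(2, 3)): [2, 1, 5, 3, 4, 0]
After 7 (swap(4, 1)): [2, 4, 5, 3, 1, 0]
After 8 (reverse(2, 5)): [2, 4, 0, 1, 3, 5]
After 9 (rotate_left(2, 5, k=2)): [2, 4, 3, 5, 0, 1]
After 10 (swap(5, 2)): [2, 4, 1, 5, 0, 3]
After 11 (reverse(3, 4)): [2, 4, 1, 0, 5, 3]
After 12 (rotate_left(0, 2, k=1)): [4, 1, 2, 0, 5, 3]
After 13 (swap(2, 3)): [4, 1, 0, 2, 5, 3]
After 14 (rotate_left(1, 4, k=3)): [4, 5, 1, 0, 2, 3]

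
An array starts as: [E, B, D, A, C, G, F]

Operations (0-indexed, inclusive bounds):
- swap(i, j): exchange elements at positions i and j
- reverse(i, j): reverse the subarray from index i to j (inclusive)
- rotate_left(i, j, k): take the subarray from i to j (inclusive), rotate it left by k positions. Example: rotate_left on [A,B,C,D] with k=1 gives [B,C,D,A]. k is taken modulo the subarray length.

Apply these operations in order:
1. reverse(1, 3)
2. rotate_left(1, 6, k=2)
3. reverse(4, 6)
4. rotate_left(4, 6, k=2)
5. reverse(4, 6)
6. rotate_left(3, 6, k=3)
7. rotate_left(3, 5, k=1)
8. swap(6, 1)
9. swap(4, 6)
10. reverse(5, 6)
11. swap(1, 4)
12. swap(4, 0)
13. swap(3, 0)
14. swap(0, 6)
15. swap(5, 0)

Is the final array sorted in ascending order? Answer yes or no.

After 1 (reverse(1, 3)): [E, A, D, B, C, G, F]
After 2 (rotate_left(1, 6, k=2)): [E, B, C, G, F, A, D]
After 3 (reverse(4, 6)): [E, B, C, G, D, A, F]
After 4 (rotate_left(4, 6, k=2)): [E, B, C, G, F, D, A]
After 5 (reverse(4, 6)): [E, B, C, G, A, D, F]
After 6 (rotate_left(3, 6, k=3)): [E, B, C, F, G, A, D]
After 7 (rotate_left(3, 5, k=1)): [E, B, C, G, A, F, D]
After 8 (swap(6, 1)): [E, D, C, G, A, F, B]
After 9 (swap(4, 6)): [E, D, C, G, B, F, A]
After 10 (reverse(5, 6)): [E, D, C, G, B, A, F]
After 11 (swap(1, 4)): [E, B, C, G, D, A, F]
After 12 (swap(4, 0)): [D, B, C, G, E, A, F]
After 13 (swap(3, 0)): [G, B, C, D, E, A, F]
After 14 (swap(0, 6)): [F, B, C, D, E, A, G]
After 15 (swap(5, 0)): [A, B, C, D, E, F, G]

Answer: yes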